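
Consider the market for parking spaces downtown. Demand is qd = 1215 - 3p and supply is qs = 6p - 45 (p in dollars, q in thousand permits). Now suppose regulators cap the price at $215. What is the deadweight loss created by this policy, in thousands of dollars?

Without the control the market clears where 1215 - 3p = 6p - 45, i.e. p* = 140 and q* = 795.
Since 215 is above p* = 140, the ceiling does not bind and the free-market outcome prevails.
Since the control does not bind, no trades are prevented and deadweight loss is zero.

0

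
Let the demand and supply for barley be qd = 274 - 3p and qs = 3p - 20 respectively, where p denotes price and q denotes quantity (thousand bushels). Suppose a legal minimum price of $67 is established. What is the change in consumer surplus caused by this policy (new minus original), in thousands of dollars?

-1800

Equilibrium: 274 - 3p = 3p - 20, so 294 = 6p and p* = 49, q* = 127.
The floor of 67 is above the equilibrium price 49, so it binds.
At p = 67: qd = 274 - 3·67 = 73 and qs = 3·67 - 20 = 181.
Consumer surplus without the control is ½ · (274/3 - 49) · 127 = 16129/6.
With the floor, consumers buy 73 units at 67, so CS = ½ · (274/3 - 67) · 73 = 5329/6.
Change in consumer surplus = 5329/6 - 16129/6 = -1800.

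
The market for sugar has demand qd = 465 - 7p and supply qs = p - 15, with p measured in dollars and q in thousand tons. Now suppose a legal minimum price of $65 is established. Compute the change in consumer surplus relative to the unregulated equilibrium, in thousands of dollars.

-137.5

In a free market, 465 - 7p = p - 15 gives the equilibrium p* = 60, q* = 45.
Because the floor (65) lies above the market-clearing price, it is binding.
At p = 65: qd = 465 - 7·65 = 10 and qs = 65 - 15 = 50.
Consumer surplus without the control is ½ · (465/7 - 60) · 45 = 2025/14.
With the floor, consumers buy 10 units at 65, so CS = ½ · (465/7 - 65) · 10 = 50/7.
Change in consumer surplus = 50/7 - 2025/14 = -137.5.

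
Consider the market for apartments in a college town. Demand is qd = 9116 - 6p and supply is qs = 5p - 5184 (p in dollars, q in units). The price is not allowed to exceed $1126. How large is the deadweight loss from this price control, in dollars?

138765

Without the control the market clears where 9116 - 6p = 5p - 5184, i.e. p* = 1300 and q* = 1316.
Because the ceiling (1126) lies below the market-clearing price, it is binding.
At p = 1126: qd = 9116 - 6·1126 = 2360 and qs = 5·1126 - 5184 = 446.
Quantity traded falls to 446. At q = 446 the demand price is (9116 - 446)/6 = 1445 and the supply price is (5184 + 446)/5 = 1126.
Deadweight loss = ½ · (1445 - 1126) · (1316 - 446) = ½ · 319 · 870 = 138765.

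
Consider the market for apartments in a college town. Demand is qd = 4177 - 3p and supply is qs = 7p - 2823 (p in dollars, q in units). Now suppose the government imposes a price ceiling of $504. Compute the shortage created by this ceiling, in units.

1960

In a free market, 4177 - 3p = 7p - 2823 gives the equilibrium p* = 700, q* = 2077.
The ceiling of 504 is below the equilibrium price 700, so it binds.
At p = 504: qd = 4177 - 3·504 = 2665 and qs = 7·504 - 2823 = 705.
Shortage = qd - qs = 2665 - 705 = 1960.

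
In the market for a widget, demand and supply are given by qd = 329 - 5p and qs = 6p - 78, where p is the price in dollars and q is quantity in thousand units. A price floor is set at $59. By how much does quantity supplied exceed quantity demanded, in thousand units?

242

Equilibrium: 329 - 5p = 6p - 78, so 407 = 11p and p* = 37, q* = 144.
Because the floor (59) lies above the market-clearing price, it is binding.
At p = 59: qd = 329 - 5·59 = 34 and qs = 6·59 - 78 = 276.
Surplus = qs - qd = 276 - 34 = 242.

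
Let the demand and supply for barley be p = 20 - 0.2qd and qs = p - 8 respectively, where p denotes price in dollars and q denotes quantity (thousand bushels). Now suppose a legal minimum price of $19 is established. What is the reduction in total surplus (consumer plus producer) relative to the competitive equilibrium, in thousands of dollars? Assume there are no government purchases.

Rearranging demand gives qd = 100 - 5p. In a free market, 100 - 5p = p - 8 gives the equilibrium p* = 18, q* = 10.
The floor of 19 is above the equilibrium price 18, so it binds.
At p = 19: qd = 100 - 5·19 = 5 and qs = 19 - 8 = 11.
Quantity traded falls to 5. At q = 5 the demand price is (100 - 5)/5 = 19 and the supply price is 8 + 5 = 13.
Deadweight loss = ½ · (19 - 13) · (10 - 5) = ½ · 6 · 5 = 15.

15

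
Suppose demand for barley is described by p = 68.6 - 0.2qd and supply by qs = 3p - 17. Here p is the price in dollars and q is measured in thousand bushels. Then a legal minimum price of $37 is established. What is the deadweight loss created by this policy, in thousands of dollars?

Rearranging demand gives qd = 343 - 5p. Without the control the market clears where 343 - 5p = 3p - 17, i.e. p* = 45 and q* = 118.
The floor of 37 is below the equilibrium price 45, so it is not binding; the market clears at p* = 45, q* = 118.
Since the control does not bind, no trades are prevented and deadweight loss is zero.

0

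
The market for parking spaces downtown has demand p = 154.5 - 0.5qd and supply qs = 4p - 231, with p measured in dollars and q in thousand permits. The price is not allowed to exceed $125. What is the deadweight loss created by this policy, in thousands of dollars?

0

Rearranging demand gives qd = 309 - 2p. Without the control the market clears where 309 - 2p = 4p - 231, i.e. p* = 90 and q* = 129.
Since 125 is above p* = 90, the ceiling does not bind and the free-market outcome prevails.
Since the control does not bind, no trades are prevented and deadweight loss is zero.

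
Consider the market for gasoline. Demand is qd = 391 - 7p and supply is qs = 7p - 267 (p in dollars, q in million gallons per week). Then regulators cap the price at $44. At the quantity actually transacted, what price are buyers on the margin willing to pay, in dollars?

50

Equilibrium: 391 - 7p = 7p - 267, so 658 = 14p and p* = 47, q* = 62.
The ceiling of 44 is below the equilibrium price 47, so it binds.
At p = 44: qd = 391 - 7·44 = 83 and qs = 7·44 - 267 = 41.
Only 41 units reach the market. On the demand curve, the marginal buyer's willingness to pay at q = 41 is (391 - 41)/7 = 50.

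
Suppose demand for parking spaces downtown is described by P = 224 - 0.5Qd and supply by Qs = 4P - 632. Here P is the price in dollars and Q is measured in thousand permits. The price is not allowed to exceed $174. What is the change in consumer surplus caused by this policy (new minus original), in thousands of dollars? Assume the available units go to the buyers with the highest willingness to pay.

Rearranging demand gives Qd = 448 - 2P. Without the control the market clears where 448 - 2P = 4P - 632, i.e. P* = 180 and Q* = 88.
Since 174 < 180, the ceiling is binding.
At P = 174: Qd = 448 - 2·174 = 100 and Qs = 4·174 - 632 = 64.
Consumer surplus without the control is ½ · (224 - 180) · 88 = 1936.
With the ceiling, 64 units are sold at 174 (assume they go to the highest-value buyers). The demand price at Q = 64 is 192, so CS = ½ · [(224 - 174) + (192 - 174)] · 64 = 2176.
Change in consumer surplus = 2176 - 1936 = 240.

240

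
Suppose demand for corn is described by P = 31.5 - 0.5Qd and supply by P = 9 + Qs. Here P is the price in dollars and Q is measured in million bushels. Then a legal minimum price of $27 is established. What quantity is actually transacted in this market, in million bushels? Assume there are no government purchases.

Rearranging demand gives Qd = 63 - 2P; rearranging supply gives Qs = P - 9. In a free market, 63 - 2P = P - 9 gives the equilibrium P* = 24, Q* = 15.
Since 27 > 24, the floor is binding.
At P = 27: Qd = 63 - 2·27 = 9 and Qs = 27 - 9 = 18.
The quantity actually transacted is the short side, demand: 9.

9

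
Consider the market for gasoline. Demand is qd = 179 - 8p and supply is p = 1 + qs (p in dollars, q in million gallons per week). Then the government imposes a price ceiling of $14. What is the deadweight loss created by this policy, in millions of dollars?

20.25

Rearranging supply gives qs = p - 1. Equilibrium: 179 - 8p = p - 1, so 180 = 9p and p* = 20, q* = 19.
The ceiling of 14 is below the equilibrium price 20, so it binds.
At p = 14: qd = 179 - 8·14 = 67 and qs = 14 - 1 = 13.
Quantity traded falls to 13. At q = 13 the demand price is (179 - 13)/8 = 20.75 and the supply price is 1 + 13 = 14.
Deadweight loss = ½ · (20.75 - 14) · (19 - 13) = ½ · 6.75 · 6 = 20.25.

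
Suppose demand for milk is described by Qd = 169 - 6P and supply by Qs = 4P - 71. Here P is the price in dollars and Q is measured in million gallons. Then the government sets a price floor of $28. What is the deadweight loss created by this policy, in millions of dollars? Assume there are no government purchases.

120

Without the control the market clears where 169 - 6P = 4P - 71, i.e. P* = 24 and Q* = 25.
Since 28 > 24, the floor is binding.
At P = 28: Qd = 169 - 6·28 = 1 and Qs = 4·28 - 71 = 41.
Quantity traded falls to 1. At Q = 1 the demand price is (169 - 1)/6 = 28 and the supply price is (71 + 1)/4 = 18.
Deadweight loss = ½ · (28 - 18) · (25 - 1) = ½ · 10 · 24 = 120.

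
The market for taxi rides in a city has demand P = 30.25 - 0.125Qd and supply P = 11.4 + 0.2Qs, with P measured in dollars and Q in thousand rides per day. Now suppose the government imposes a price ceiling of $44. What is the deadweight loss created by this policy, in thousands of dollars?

Rearranging demand gives Qd = 242 - 8P; rearranging supply gives Qs = 5P - 57. Equilibrium: 242 - 8P = 5P - 57, so 299 = 13P and P* = 23, Q* = 58.
Since 44 is above P* = 23, the ceiling does not bind and the free-market outcome prevails.
Since the control does not bind, no trades are prevented and deadweight loss is zero.

0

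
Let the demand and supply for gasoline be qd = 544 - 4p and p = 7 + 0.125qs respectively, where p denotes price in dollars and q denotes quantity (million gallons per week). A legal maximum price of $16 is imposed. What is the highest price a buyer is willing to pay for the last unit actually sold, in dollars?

Rearranging supply gives qs = 8p - 56. Equilibrium: 544 - 4p = 8p - 56, so 600 = 12p and p* = 50, q* = 344.
Because the ceiling (16) lies below the market-clearing price, it is binding.
At p = 16: qd = 544 - 4·16 = 480 and qs = 8·16 - 56 = 72.
Only 72 units reach the market. On the demand curve, the marginal buyer's willingness to pay at q = 72 is (544 - 72)/4 = 118.

118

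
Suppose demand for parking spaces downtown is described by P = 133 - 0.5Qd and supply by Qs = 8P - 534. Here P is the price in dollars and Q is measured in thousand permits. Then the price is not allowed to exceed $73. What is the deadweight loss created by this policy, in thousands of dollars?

Rearranging demand gives Qd = 266 - 2P. Without the control the market clears where 266 - 2P = 8P - 534, i.e. P* = 80 and Q* = 106.
Because the ceiling (73) lies below the market-clearing price, it is binding.
At P = 73: Qd = 266 - 2·73 = 120 and Qs = 8·73 - 534 = 50.
Quantity traded falls to 50. At Q = 50 the demand price is (266 - 50)/2 = 108 and the supply price is (534 + 50)/8 = 73.
Deadweight loss = ½ · (108 - 73) · (106 - 50) = ½ · 35 · 56 = 980.

980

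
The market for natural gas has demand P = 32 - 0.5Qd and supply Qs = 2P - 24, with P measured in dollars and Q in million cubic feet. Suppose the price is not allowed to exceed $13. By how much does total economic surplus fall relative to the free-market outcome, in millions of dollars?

162

Rearranging demand gives Qd = 64 - 2P. Setting quantity demanded equal to quantity supplied, 64 - 2P = 2P - 24, gives P* = 22 and Q* = 20.
Since 13 < 22, the ceiling is binding.
At P = 13: Qd = 64 - 2·13 = 38 and Qs = 2·13 - 24 = 2.
Quantity traded falls to 2. At Q = 2 the demand price is (64 - 2)/2 = 31 and the supply price is (24 + 2)/2 = 13.
Deadweight loss = ½ · (31 - 13) · (20 - 2) = ½ · 18 · 18 = 162.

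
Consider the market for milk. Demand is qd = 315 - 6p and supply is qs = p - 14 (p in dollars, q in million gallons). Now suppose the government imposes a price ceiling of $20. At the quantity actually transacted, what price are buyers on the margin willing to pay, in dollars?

Without the control the market clears where 315 - 6p = p - 14, i.e. p* = 47 and q* = 33.
The ceiling of 20 is below the equilibrium price 47, so it binds.
At p = 20: qd = 315 - 6·20 = 195 and qs = 20 - 14 = 6.
Only 6 units reach the market. On the demand curve, the marginal buyer's willingness to pay at q = 6 is (315 - 6)/6 = 51.5.

51.5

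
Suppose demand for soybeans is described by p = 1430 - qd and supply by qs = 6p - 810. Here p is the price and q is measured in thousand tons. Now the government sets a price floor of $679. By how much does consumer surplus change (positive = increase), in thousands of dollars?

-334049.5

Rearranging demand gives qd = 1430 - p. Without the control the market clears where 1430 - p = 6p - 810, i.e. p* = 320 and q* = 1110.
The floor of 679 is above the equilibrium price 320, so it binds.
At p = 679: qd = 1430 - 679 = 751 and qs = 6·679 - 810 = 3264.
Consumer surplus without the control is ½ · (1430 - 320) · 1110 = 616050.
With the floor, consumers buy 751 units at 679, so CS = ½ · (1430 - 679) · 751 = 282000.5.
Change in consumer surplus = 282000.5 - 616050 = -334049.5.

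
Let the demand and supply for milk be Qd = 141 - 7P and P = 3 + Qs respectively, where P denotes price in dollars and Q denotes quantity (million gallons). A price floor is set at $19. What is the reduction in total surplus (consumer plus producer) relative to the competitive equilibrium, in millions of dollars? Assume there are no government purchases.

Rearranging supply gives Qs = P - 3. Equilibrium: 141 - 7P = P - 3, so 144 = 8P and P* = 18, Q* = 15.
Because the floor (19) lies above the market-clearing price, it is binding.
At P = 19: Qd = 141 - 7·19 = 8 and Qs = 19 - 3 = 16.
Quantity traded falls to 8. At Q = 8 the demand price is (141 - 8)/7 = 19 and the supply price is 3 + 8 = 11.
Deadweight loss = ½ · (19 - 11) · (15 - 8) = ½ · 8 · 7 = 28.

28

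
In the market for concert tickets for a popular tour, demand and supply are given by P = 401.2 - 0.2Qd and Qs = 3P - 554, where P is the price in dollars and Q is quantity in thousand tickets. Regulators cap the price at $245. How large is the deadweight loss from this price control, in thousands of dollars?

Rearranging demand gives Qd = 2006 - 5P. Equilibrium: 2006 - 5P = 3P - 554, so 2560 = 8P and P* = 320, Q* = 406.
Because the ceiling (245) lies below the market-clearing price, it is binding.
At P = 245: Qd = 2006 - 5·245 = 781 and Qs = 3·245 - 554 = 181.
Quantity traded falls to 181. At Q = 181 the demand price is (2006 - 181)/5 = 365 and the supply price is (554 + 181)/3 = 245.
Deadweight loss = ½ · (365 - 245) · (406 - 181) = ½ · 120 · 225 = 13500.

13500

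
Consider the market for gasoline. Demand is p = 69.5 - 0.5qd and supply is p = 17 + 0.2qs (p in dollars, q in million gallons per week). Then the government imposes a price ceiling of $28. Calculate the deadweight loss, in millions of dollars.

140

Rearranging demand gives qd = 139 - 2p; rearranging supply gives qs = 5p - 85. Without the control the market clears where 139 - 2p = 5p - 85, i.e. p* = 32 and q* = 75.
Because the ceiling (28) lies below the market-clearing price, it is binding.
At p = 28: qd = 139 - 2·28 = 83 and qs = 5·28 - 85 = 55.
Quantity traded falls to 55. At q = 55 the demand price is (139 - 55)/2 = 42 and the supply price is (85 + 55)/5 = 28.
Deadweight loss = ½ · (42 - 28) · (75 - 55) = ½ · 14 · 20 = 140.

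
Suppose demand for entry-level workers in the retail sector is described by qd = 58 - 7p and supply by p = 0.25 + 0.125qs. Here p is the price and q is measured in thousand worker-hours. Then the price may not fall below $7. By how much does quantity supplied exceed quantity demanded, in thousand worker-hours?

45

Rearranging supply gives qs = 8p - 2. Equilibrium: 58 - 7p = 8p - 2, so 60 = 15p and p* = 4, q* = 30.
Because the floor (7) lies above the market-clearing price, it is binding.
At p = 7: qd = 58 - 7·7 = 9 and qs = 8·7 - 2 = 54.
Surplus = qs - qd = 54 - 9 = 45.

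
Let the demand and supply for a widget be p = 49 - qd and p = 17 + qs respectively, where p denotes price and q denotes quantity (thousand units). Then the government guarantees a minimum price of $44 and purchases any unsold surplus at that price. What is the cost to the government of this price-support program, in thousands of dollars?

968

Rearranging demand gives qd = 49 - p; rearranging supply gives qs = p - 17. Without the control the market clears where 49 - p = p - 17, i.e. p* = 33 and q* = 16.
Since 44 > 33, the floor is binding.
At p = 44: qd = 49 - 44 = 5 and qs = 44 - 17 = 27.
Surplus = qs - qd = 22.
Government expenditure = surplus × support price = 22 × 44 = 968.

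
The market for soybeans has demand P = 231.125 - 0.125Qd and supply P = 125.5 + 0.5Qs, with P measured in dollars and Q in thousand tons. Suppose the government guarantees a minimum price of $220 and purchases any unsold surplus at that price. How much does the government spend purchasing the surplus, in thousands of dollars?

22000

Rearranging demand gives Qd = 1849 - 8P; rearranging supply gives Qs = 2P - 251. Equilibrium: 1849 - 8P = 2P - 251, so 2100 = 10P and P* = 210, Q* = 169.
The floor of 220 is above the equilibrium price 210, so it binds.
At P = 220: Qd = 1849 - 8·220 = 89 and Qs = 2·220 - 251 = 189.
Surplus = Qs - Qd = 100.
Government expenditure = surplus × support price = 100 × 220 = 22000.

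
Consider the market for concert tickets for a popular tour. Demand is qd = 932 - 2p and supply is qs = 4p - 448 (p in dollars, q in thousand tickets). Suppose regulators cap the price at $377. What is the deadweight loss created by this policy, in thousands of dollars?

Setting quantity demanded equal to quantity supplied, 932 - 2p = 4p - 448, gives p* = 230 and q* = 472.
The ceiling of 377 is above the equilibrium price 230, so it is not binding; the market clears at p* = 230, q* = 472.
Since the control does not bind, no trades are prevented and deadweight loss is zero.

0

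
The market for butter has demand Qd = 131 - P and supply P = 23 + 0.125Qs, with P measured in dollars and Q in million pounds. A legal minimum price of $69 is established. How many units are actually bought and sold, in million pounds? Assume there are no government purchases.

62

Rearranging supply gives Qs = 8P - 184. Equilibrium: 131 - P = 8P - 184, so 315 = 9P and P* = 35, Q* = 96.
Because the floor (69) lies above the market-clearing price, it is binding.
At P = 69: Qd = 131 - 69 = 62 and Qs = 8·69 - 184 = 368.
The quantity actually transacted is the short side, demand: 62.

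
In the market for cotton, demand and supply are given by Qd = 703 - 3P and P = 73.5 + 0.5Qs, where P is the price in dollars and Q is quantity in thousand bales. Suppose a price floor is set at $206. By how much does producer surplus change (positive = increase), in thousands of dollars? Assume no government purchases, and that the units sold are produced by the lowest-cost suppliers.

Rearranging supply gives Qs = 2P - 147. Equilibrium: 703 - 3P = 2P - 147, so 850 = 5P and P* = 170, Q* = 193.
The floor of 206 is above the equilibrium price 170, so it binds.
At P = 206: Qd = 703 - 3·206 = 85 and Qs = 2·206 - 147 = 265.
Producer surplus without the control is ½ · (170 - 73.5) · 193 = 9312.25.
With the floor, 85 units are sold at 206. The supply price at Q = 85 is 116, so PS = ½ · [(206 - 73.5) + (206 - 116)] · 85 = 9456.25.
Change in producer surplus = 9456.25 - 9312.25 = 144.

144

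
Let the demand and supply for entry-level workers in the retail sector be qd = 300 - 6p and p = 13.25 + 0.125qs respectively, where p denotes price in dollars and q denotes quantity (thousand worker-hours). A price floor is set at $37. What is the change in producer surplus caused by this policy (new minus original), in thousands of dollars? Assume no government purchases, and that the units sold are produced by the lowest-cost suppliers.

Rearranging supply gives qs = 8p - 106. Equilibrium: 300 - 6p = 8p - 106, so 406 = 14p and p* = 29, q* = 126.
Since 37 > 29, the floor is binding.
At p = 37: qd = 300 - 6·37 = 78 and qs = 8·37 - 106 = 190.
Producer surplus without the control is ½ · (29 - 13.25) · 126 = 992.25.
With the floor, 78 units are sold at 37. The supply price at q = 78 is 23, so PS = ½ · [(37 - 13.25) + (37 - 23)] · 78 = 1472.25.
Change in producer surplus = 1472.25 - 992.25 = 480.

480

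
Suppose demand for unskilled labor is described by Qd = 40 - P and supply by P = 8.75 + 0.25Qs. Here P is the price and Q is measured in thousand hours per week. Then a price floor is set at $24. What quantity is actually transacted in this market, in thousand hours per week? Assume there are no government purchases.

16

Rearranging supply gives Qs = 4P - 35. In a free market, 40 - P = 4P - 35 gives the equilibrium P* = 15, Q* = 25.
Since 24 > 15, the floor is binding.
At P = 24: Qd = 40 - 24 = 16 and Qs = 4·24 - 35 = 61.
The quantity actually transacted is the short side, demand: 16.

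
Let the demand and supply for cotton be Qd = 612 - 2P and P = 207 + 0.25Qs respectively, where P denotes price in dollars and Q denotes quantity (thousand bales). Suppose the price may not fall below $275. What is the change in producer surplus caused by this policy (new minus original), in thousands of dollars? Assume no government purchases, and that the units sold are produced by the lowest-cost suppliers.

Rearranging supply gives Qs = 4P - 828. Without the control the market clears where 612 - 2P = 4P - 828, i.e. P* = 240 and Q* = 132.
Since 275 > 240, the floor is binding.
At P = 275: Qd = 612 - 2·275 = 62 and Qs = 4·275 - 828 = 272.
Producer surplus without the control is ½ · (240 - 207) · 132 = 2178.
With the floor, 62 units are sold at 275. The supply price at Q = 62 is 222.5, so PS = ½ · [(275 - 207) + (275 - 222.5)] · 62 = 3735.5.
Change in producer surplus = 3735.5 - 2178 = 1557.5.

1557.5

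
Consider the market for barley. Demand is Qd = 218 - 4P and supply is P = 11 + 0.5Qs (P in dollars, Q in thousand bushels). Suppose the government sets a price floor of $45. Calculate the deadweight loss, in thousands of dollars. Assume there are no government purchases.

Rearranging supply gives Qs = 2P - 22. Without the control the market clears where 218 - 4P = 2P - 22, i.e. P* = 40 and Q* = 58.
Because the floor (45) lies above the market-clearing price, it is binding.
At P = 45: Qd = 218 - 4·45 = 38 and Qs = 2·45 - 22 = 68.
Quantity traded falls to 38. At Q = 38 the demand price is (218 - 38)/4 = 45 and the supply price is (22 + 38)/2 = 30.
Deadweight loss = ½ · (45 - 30) · (58 - 38) = ½ · 15 · 20 = 150.

150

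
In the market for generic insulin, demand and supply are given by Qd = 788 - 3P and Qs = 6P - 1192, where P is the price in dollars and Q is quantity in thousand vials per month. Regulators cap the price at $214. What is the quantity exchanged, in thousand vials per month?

In a free market, 788 - 3P = 6P - 1192 gives the equilibrium P* = 220, Q* = 128.
The ceiling of 214 is below the equilibrium price 220, so it binds.
At P = 214: Qd = 788 - 3·214 = 146 and Qs = 6·214 - 1192 = 92.
The quantity actually transacted is the short side, supply: 92.

92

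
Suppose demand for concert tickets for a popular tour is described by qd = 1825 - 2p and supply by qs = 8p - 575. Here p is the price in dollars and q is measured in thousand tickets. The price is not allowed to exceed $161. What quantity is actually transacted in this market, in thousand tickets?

713

Setting quantity demanded equal to quantity supplied, 1825 - 2p = 8p - 575, gives p* = 240 and q* = 1345.
Because the ceiling (161) lies below the market-clearing price, it is binding.
At p = 161: qd = 1825 - 2·161 = 1503 and qs = 8·161 - 575 = 713.
The quantity actually transacted is the short side, supply: 713.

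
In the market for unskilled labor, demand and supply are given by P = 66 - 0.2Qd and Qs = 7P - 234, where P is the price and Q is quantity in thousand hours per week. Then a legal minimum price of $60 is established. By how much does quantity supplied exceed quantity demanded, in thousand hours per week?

156

Rearranging demand gives Qd = 330 - 5P. In a free market, 330 - 5P = 7P - 234 gives the equilibrium P* = 47, Q* = 95.
Since 60 > 47, the floor is binding.
At P = 60: Qd = 330 - 5·60 = 30 and Qs = 7·60 - 234 = 186.
Surplus = Qs - Qd = 186 - 30 = 156.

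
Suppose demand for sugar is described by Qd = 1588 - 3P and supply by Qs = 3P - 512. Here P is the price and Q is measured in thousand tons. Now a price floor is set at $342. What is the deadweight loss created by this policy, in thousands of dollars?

0

Equilibrium: 1588 - 3P = 3P - 512, so 2100 = 6P and P* = 350, Q* = 538.
The floor of 342 is below the equilibrium price 350, so it is not binding; the market clears at P* = 350, Q* = 538.
Since the control does not bind, no trades are prevented and deadweight loss is zero.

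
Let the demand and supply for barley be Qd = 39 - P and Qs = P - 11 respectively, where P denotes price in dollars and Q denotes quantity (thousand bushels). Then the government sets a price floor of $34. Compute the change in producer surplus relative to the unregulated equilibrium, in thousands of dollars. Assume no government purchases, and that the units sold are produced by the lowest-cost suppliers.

In a free market, 39 - P = P - 11 gives the equilibrium P* = 25, Q* = 14.
The floor of 34 is above the equilibrium price 25, so it binds.
At P = 34: Qd = 39 - 34 = 5 and Qs = 34 - 11 = 23.
Producer surplus without the control is ½ · (25 - 11) · 14 = 98.
With the floor, 5 units are sold at 34. The supply price at Q = 5 is 16, so PS = ½ · [(34 - 11) + (34 - 16)] · 5 = 102.5.
Change in producer surplus = 102.5 - 98 = 4.5.

4.5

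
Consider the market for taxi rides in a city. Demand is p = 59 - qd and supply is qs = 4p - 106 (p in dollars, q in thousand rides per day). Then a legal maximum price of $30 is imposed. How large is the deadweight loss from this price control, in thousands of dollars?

Rearranging demand gives qd = 59 - p. Without the control the market clears where 59 - p = 4p - 106, i.e. p* = 33 and q* = 26.
Since 30 < 33, the ceiling is binding.
At p = 30: qd = 59 - 30 = 29 and qs = 4·30 - 106 = 14.
Quantity traded falls to 14. At q = 14 the demand price is 59 - 14 = 45 and the supply price is (106 + 14)/4 = 30.
Deadweight loss = ½ · (45 - 30) · (26 - 14) = ½ · 15 · 12 = 90.

90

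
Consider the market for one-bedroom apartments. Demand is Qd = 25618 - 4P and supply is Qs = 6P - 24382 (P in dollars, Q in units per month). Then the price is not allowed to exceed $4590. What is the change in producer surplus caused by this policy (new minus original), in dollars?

In a free market, 25618 - 4P = 6P - 24382 gives the equilibrium P* = 5000, Q* = 5618.
Since 4590 < 5000, the ceiling is binding.
At P = 4590: Qd = 25618 - 4·4590 = 7258 and Qs = 6·4590 - 24382 = 3158.
Producer surplus without the control is ½ · (5000 - 12191/3) · 5618 = 7890481/3.
With the ceiling, producers sell 3158 units at 4590, so PS = ½ · (4590 - 12191/3) · 3158 = 2493241/3.
Change in producer surplus = 2493241/3 - 7890481/3 = -1799080.

-1799080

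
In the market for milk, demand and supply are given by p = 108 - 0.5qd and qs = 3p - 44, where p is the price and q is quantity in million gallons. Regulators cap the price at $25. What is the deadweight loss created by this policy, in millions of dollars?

2733.75

Rearranging demand gives qd = 216 - 2p. In a free market, 216 - 2p = 3p - 44 gives the equilibrium p* = 52, q* = 112.
Since 25 < 52, the ceiling is binding.
At p = 25: qd = 216 - 2·25 = 166 and qs = 3·25 - 44 = 31.
Quantity traded falls to 31. At q = 31 the demand price is (216 - 31)/2 = 92.5 and the supply price is (44 + 31)/3 = 25.
Deadweight loss = ½ · (92.5 - 25) · (112 - 31) = ½ · 67.5 · 81 = 2733.75.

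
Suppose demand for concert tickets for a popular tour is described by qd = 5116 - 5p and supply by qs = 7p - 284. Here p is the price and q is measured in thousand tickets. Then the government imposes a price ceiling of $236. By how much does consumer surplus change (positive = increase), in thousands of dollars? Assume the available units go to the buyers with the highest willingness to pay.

68351.6

In a free market, 5116 - 5p = 7p - 284 gives the equilibrium p* = 450, q* = 2866.
The ceiling of 236 is below the equilibrium price 450, so it binds.
At p = 236: qd = 5116 - 5·236 = 3936 and qs = 7·236 - 284 = 1368.
Consumer surplus without the control is ½ · (1023.2 - 450) · 2866 = 821395.6.
With the ceiling, 1368 units are sold at 236 (assume they go to the highest-value buyers). The demand price at q = 1368 is 749.6, so CS = ½ · [(1023.2 - 236) + (749.6 - 236)] · 1368 = 889747.2.
Change in consumer surplus = 889747.2 - 821395.6 = 68351.6.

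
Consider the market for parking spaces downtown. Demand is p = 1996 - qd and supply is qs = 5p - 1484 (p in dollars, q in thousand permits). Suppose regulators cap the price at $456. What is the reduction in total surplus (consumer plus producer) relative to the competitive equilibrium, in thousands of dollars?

Rearranging demand gives qd = 1996 - p. Without the control the market clears where 1996 - p = 5p - 1484, i.e. p* = 580 and q* = 1416.
Since 456 < 580, the ceiling is binding.
At p = 456: qd = 1996 - 456 = 1540 and qs = 5·456 - 1484 = 796.
Quantity traded falls to 796. At q = 796 the demand price is 1996 - 796 = 1200 and the supply price is (1484 + 796)/5 = 456.
Deadweight loss = ½ · (1200 - 456) · (1416 - 796) = ½ · 744 · 620 = 230640.

230640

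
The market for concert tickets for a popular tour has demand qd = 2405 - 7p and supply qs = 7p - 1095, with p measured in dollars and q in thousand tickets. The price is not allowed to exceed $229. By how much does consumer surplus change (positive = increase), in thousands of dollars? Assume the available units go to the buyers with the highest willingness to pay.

9124.5

Equilibrium: 2405 - 7p = 7p - 1095, so 3500 = 14p and p* = 250, q* = 655.
Because the ceiling (229) lies below the market-clearing price, it is binding.
At p = 229: qd = 2405 - 7·229 = 802 and qs = 7·229 - 1095 = 508.
Consumer surplus without the control is ½ · (2405/7 - 250) · 655 = 429025/14.
With the ceiling, 508 units are sold at 229 (assume they go to the highest-value buyers). The demand price at q = 508 is 271, so CS = ½ · [(2405/7 - 229) + (271 - 229)] · 508 = 278384/7.
Change in consumer surplus = 278384/7 - 429025/14 = 9124.5.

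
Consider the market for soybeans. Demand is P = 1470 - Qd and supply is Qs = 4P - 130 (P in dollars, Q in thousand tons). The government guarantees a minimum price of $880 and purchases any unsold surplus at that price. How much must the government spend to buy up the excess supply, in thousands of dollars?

Rearranging demand gives Qd = 1470 - P. Equilibrium: 1470 - P = 4P - 130, so 1600 = 5P and P* = 320, Q* = 1150.
Since 880 > 320, the floor is binding.
At P = 880: Qd = 1470 - 880 = 590 and Qs = 4·880 - 130 = 3390.
Surplus = Qs - Qd = 2800.
Government expenditure = surplus × support price = 2800 × 880 = 2464000.

2464000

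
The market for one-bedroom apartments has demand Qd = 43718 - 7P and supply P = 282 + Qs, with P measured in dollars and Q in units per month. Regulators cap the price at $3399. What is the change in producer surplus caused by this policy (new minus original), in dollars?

-8755917.5

Rearranging supply gives Qs = P - 282. Setting quantity demanded equal to quantity supplied, 43718 - 7P = P - 282, gives P* = 5500 and Q* = 5218.
Since 3399 < 5500, the ceiling is binding.
At P = 3399: Qd = 43718 - 7·3399 = 19925 and Qs = 3399 - 282 = 3117.
Producer surplus without the control is ½ · (5500 - 282) · 5218 = 13613762.
With the ceiling, producers sell 3117 units at 3399, so PS = ½ · (3399 - 282) · 3117 = 4857844.5.
Change in producer surplus = 4857844.5 - 13613762 = -8755917.5.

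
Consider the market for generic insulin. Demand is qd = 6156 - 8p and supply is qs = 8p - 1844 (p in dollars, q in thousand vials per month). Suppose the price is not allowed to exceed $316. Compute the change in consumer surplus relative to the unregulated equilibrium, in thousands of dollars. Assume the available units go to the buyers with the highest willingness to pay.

-9568

Setting quantity demanded equal to quantity supplied, 6156 - 8p = 8p - 1844, gives p* = 500 and q* = 2156.
The ceiling of 316 is below the equilibrium price 500, so it binds.
At p = 316: qd = 6156 - 8·316 = 3628 and qs = 8·316 - 1844 = 684.
Consumer surplus without the control is ½ · (769.5 - 500) · 2156 = 290521.
With the ceiling, 684 units are sold at 316 (assume they go to the highest-value buyers). The demand price at q = 684 is 684, so CS = ½ · [(769.5 - 316) + (684 - 316)] · 684 = 280953.
Change in consumer surplus = 280953 - 290521 = -9568.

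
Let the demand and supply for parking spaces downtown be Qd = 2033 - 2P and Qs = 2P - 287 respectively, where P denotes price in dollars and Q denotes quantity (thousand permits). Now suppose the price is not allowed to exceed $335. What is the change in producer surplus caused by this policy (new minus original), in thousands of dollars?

-153860

Setting quantity demanded equal to quantity supplied, 2033 - 2P = 2P - 287, gives P* = 580 and Q* = 873.
The ceiling of 335 is below the equilibrium price 580, so it binds.
At P = 335: Qd = 2033 - 2·335 = 1363 and Qs = 2·335 - 287 = 383.
Producer surplus without the control is ½ · (580 - 143.5) · 873 = 190532.25.
With the ceiling, producers sell 383 units at 335, so PS = ½ · (335 - 143.5) · 383 = 36672.25.
Change in producer surplus = 36672.25 - 190532.25 = -153860.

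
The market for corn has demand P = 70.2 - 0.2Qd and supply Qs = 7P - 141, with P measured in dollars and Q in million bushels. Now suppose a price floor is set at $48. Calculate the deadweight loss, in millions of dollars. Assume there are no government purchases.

210

Rearranging demand gives Qd = 351 - 5P. Equilibrium: 351 - 5P = 7P - 141, so 492 = 12P and P* = 41, Q* = 146.
Since 48 > 41, the floor is binding.
At P = 48: Qd = 351 - 5·48 = 111 and Qs = 7·48 - 141 = 195.
Quantity traded falls to 111. At Q = 111 the demand price is (351 - 111)/5 = 48 and the supply price is (141 + 111)/7 = 36.
Deadweight loss = ½ · (48 - 36) · (146 - 111) = ½ · 12 · 35 = 210.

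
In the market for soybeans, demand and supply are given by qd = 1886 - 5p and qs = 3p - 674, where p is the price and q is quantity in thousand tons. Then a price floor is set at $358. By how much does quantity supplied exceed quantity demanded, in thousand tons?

Without the control the market clears where 1886 - 5p = 3p - 674, i.e. p* = 320 and q* = 286.
The floor of 358 is above the equilibrium price 320, so it binds.
At p = 358: qd = 1886 - 5·358 = 96 and qs = 3·358 - 674 = 400.
Surplus = qs - qd = 400 - 96 = 304.

304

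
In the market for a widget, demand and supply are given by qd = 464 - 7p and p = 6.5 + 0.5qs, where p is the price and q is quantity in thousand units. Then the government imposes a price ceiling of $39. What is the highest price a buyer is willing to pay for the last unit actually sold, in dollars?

Rearranging supply gives qs = 2p - 13. Equilibrium: 464 - 7p = 2p - 13, so 477 = 9p and p* = 53, q* = 93.
Because the ceiling (39) lies below the market-clearing price, it is binding.
At p = 39: qd = 464 - 7·39 = 191 and qs = 2·39 - 13 = 65.
Only 65 units reach the market. On the demand curve, the marginal buyer's willingness to pay at q = 65 is (464 - 65)/7 = 57.

57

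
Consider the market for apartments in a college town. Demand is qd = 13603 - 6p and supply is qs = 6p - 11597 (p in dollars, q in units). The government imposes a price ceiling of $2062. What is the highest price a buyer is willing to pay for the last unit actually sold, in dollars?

2138

Without the control the market clears where 13603 - 6p = 6p - 11597, i.e. p* = 2100 and q* = 1003.
Because the ceiling (2062) lies below the market-clearing price, it is binding.
At p = 2062: qd = 13603 - 6·2062 = 1231 and qs = 6·2062 - 11597 = 775.
Only 775 units reach the market. On the demand curve, the marginal buyer's willingness to pay at q = 775 is (13603 - 775)/6 = 2138.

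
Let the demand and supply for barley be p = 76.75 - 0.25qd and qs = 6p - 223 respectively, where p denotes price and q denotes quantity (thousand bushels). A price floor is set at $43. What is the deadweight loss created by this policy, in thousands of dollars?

Rearranging demand gives qd = 307 - 4p. Setting quantity demanded equal to quantity supplied, 307 - 4p = 6p - 223, gives p* = 53 and q* = 95.
The floor of 43 is below the equilibrium price 53, so it is not binding; the market clears at p* = 53, q* = 95.
Since the control does not bind, no trades are prevented and deadweight loss is zero.

0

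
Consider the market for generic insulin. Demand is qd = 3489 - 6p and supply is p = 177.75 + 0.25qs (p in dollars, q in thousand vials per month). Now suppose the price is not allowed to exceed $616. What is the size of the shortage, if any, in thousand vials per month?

Rearranging supply gives qs = 4p - 711. Without the control the market clears where 3489 - 6p = 4p - 711, i.e. p* = 420 and q* = 969.
The ceiling of 616 is above the equilibrium price 420, so it is not binding; the market clears at p* = 420, q* = 969.
Since the control does not bind, there is no shortage.

0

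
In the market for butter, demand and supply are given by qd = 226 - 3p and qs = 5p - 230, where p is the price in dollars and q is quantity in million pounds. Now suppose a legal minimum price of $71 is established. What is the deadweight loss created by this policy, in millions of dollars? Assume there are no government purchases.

Equilibrium: 226 - 3p = 5p - 230, so 456 = 8p and p* = 57, q* = 55.
Because the floor (71) lies above the market-clearing price, it is binding.
At p = 71: qd = 226 - 3·71 = 13 and qs = 5·71 - 230 = 125.
Quantity traded falls to 13. At q = 13 the demand price is (226 - 13)/3 = 71 and the supply price is (230 + 13)/5 = 48.6.
Deadweight loss = ½ · (71 - 48.6) · (55 - 13) = ½ · 22.4 · 42 = 470.4.

470.4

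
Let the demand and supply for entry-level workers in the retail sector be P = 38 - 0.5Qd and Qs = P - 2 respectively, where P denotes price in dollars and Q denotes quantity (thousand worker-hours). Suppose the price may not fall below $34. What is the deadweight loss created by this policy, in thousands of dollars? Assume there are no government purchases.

192

Rearranging demand gives Qd = 76 - 2P. Equilibrium: 76 - 2P = P - 2, so 78 = 3P and P* = 26, Q* = 24.
Since 34 > 26, the floor is binding.
At P = 34: Qd = 76 - 2·34 = 8 and Qs = 34 - 2 = 32.
Quantity traded falls to 8. At Q = 8 the demand price is (76 - 8)/2 = 34 and the supply price is 2 + 8 = 10.
Deadweight loss = ½ · (34 - 10) · (24 - 8) = ½ · 24 · 16 = 192.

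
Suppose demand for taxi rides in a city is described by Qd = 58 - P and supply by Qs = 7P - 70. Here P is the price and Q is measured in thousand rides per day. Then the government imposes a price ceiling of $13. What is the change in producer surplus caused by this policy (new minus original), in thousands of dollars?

Equilibrium: 58 - P = 7P - 70, so 128 = 8P and P* = 16, Q* = 42.
Since 13 < 16, the ceiling is binding.
At P = 13: Qd = 58 - 13 = 45 and Qs = 7·13 - 70 = 21.
Producer surplus without the control is ½ · (16 - 10) · 42 = 126.
With the ceiling, producers sell 21 units at 13, so PS = ½ · (13 - 10) · 21 = 31.5.
Change in producer surplus = 31.5 - 126 = -94.5.

-94.5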